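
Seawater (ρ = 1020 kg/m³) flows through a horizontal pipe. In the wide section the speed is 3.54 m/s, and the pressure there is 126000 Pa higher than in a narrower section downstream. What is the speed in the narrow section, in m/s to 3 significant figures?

Along the level pipe P + ½ρv² is conserved, hence v₂² = v₁² + 2(P₁ − P₂)/ρ.
v₂ = √(3.54² + 2·126000/1020) = √(12.5 + 247) = 16.1 m/s.

v₂ ≈ 16.1 m/s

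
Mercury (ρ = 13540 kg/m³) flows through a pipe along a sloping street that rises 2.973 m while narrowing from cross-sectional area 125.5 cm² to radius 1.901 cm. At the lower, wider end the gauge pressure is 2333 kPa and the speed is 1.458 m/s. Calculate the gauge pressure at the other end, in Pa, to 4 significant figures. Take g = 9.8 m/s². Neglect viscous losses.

By continuity, v₂ = v₁·A₁/A₂ = 1.458·(125.5/11.35) = 16.12 m/s.
Applying Bernoulli between the two ends and solving for P₂: P₂ = P₁ + ½ρ(v₁² − v₂²) − ρgΔh.
P₂ = 2333000 + ½·13540·(1.458² − 16.12²) − 13540·9.8·(+2.973) = 2333000 + (-1744000) − (394500) = 194300 Pa.

P₂ ≈ 194300 Pa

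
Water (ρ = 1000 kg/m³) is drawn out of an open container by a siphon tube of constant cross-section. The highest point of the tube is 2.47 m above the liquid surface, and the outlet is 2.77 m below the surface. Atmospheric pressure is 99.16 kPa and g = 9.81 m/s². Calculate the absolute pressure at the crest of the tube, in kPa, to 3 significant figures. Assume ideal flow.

Bernoulli surface→outlet gives ½v² = g·h_out, so v = √(2·9.81·2.77) = 7.37 m/s.
With constant cross-section the crest speed equals v; applying Bernoulli from the surface up to the crest, P_top = P_atm − ½ρv² − ρg·h_top.
P_top = 99160 − ½·1000·7.37² − 1000·9.81·2.47 = 47800 Pa.

47.8 kPa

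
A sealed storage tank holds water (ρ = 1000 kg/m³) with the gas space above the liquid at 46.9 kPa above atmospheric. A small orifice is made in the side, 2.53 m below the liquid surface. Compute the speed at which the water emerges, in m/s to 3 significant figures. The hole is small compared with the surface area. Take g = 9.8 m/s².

Take point 1 at the surface (v₁ ≈ 0) and point 2 at the hole (at atmospheric pressure). Bernoulli: P₁ + ρg h = P_atm + ½ρv₂².
With P₁ − P_atm = 46900 Pa, v₂ = √(2gh + 2ΔP/ρ) = √(2·9.8·2.53 + 2·46900/1000) = 12.0 m/s.

12.0 m/s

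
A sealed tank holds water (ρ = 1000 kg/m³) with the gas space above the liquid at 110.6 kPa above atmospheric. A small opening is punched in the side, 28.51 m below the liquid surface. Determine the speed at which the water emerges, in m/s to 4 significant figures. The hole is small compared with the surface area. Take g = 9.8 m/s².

Take point 1 at the surface (v₁ ≈ 0) and point 2 at the hole (at atmospheric pressure). Bernoulli: P₁ + ρg h = P_atm + ½ρv₂².
With P₁ − P_atm = 110600 Pa, v₂ = √(2gh + 2ΔP/ρ) = √(2·9.8·28.51 + 2·110600/1000) = 27.93 m/s.

v ≈ 27.93 m/s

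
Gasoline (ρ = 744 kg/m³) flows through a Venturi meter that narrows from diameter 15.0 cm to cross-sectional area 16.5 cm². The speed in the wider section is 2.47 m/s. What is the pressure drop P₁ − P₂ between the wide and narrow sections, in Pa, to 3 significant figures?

258000 Pa

The volume flow rate is constant, so v₂ = (A₁/A₂)v₁ = (177/16.5)·2.47 = 26.5 m/s.
The pipe is horizontal, so Bernoulli reduces to P₁ + ½ρv₁² = P₂ + ½ρv₂².
P₁ − P₂ = ½·744·(26.5² − 2.47²) = ½·744·694 = 258000 Pa.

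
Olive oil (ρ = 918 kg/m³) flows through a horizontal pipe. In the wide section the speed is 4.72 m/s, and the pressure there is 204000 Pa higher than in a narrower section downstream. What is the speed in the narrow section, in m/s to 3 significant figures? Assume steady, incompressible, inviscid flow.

21.6 m/s

With h₁ = h₂, rearranging Bernoulli gives v₂ = √(v₁² + 2ΔP/ρ).
v₂ = √(4.72² + 2·204000/918) = √(22.3 + 444) = 21.6 m/s.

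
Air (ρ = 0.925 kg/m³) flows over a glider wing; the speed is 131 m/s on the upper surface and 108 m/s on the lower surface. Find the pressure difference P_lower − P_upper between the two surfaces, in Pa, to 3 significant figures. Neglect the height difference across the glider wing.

Bernoulli (same height): P_lower − P_upper = ½ρ(v_upper² − v_lower²).
ΔP = ½·0.925·(131² − 108²) = 2540 Pa.

ΔP = 2540 Pa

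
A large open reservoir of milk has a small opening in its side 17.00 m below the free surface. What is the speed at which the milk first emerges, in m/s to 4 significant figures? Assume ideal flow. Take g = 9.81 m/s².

Bernoulli from surface to hole (P equal, v_surface ≈ 0): v = √(2gh) = √(2×9.81×17.00) = 18.26 m/s.

18.26 m/s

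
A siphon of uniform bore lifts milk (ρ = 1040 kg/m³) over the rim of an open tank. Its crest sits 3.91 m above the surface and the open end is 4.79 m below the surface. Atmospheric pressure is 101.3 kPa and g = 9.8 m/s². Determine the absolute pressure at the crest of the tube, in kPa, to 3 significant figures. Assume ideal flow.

12.6 kPa

Bernoulli surface→outlet gives ½v² = g·h_out, so v = √(2·9.8·4.79) = 9.69 m/s.
The bore is uniform, so the speed at the crest is the same v. Bernoulli surface→crest: P_atm = P_top + ½ρv² + ρg·h_top.
P_top = 101300 − ½·1040·9.69² − 1040·9.8·3.91 = 12600 Pa.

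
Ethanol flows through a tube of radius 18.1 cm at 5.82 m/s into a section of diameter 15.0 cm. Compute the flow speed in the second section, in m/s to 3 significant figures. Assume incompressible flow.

Mass conservation (A₁v₁ = A₂v₂) gives v₂ = 5.82 × 1030/177 = 33.9 m/s.

v₂ ≈ 33.9 m/s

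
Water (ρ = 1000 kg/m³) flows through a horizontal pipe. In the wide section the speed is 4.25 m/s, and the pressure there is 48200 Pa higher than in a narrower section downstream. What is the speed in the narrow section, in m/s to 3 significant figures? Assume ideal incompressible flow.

Along the level pipe P + ½ρv² is conserved, hence v₂² = v₁² + 2(P₁ − P₂)/ρ.
v₂ = √(4.25² + 2·48200/1000) = √(18.1 + 96.4) = 10.7 m/s.

v₂ ≈ 10.7 m/s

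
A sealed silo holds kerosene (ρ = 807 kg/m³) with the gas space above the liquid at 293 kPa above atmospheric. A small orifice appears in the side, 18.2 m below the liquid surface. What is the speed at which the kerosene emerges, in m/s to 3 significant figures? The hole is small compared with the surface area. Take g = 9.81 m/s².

v = 32.9 m/s

Take point 1 at the surface (v₁ ≈ 0) and point 2 at the hole (at atmospheric pressure). Bernoulli: P₁ + ρg h = P_atm + ½ρv₂².
With P₁ − P_atm = 293000 Pa, v₂ = √(2gh + 2ΔP/ρ) = √(2·9.81·18.2 + 2·293000/807) = 32.9 m/s.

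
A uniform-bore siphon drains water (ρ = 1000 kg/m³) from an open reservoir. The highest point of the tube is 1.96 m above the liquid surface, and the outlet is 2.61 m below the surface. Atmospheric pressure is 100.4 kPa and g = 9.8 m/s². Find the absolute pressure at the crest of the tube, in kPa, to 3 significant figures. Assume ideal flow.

The outlet speed comes from Torricelli: v = √(2g·2.61) = 7.15 m/s.
With constant cross-section the crest speed equals v; applying Bernoulli from the surface up to the crest, P_top = P_atm − ½ρv² − ρg·h_top.
P_top = 100400 − ½·1000·7.15² − 1000·9.8·1.96 = 55600 Pa.

55.6 kPa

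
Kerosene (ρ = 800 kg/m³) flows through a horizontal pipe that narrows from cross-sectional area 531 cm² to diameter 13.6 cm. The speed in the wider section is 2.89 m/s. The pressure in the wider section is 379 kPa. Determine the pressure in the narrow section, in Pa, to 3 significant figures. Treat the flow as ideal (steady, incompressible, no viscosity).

The volume flow rate is constant, so v₂ = (A₁/A₂)v₁ = (531/145)·2.89 = 10.6 m/s.
Bernoulli (h₁ = h₂): P₁ − P₂ = ½ρ(v₂² − v₁²).
P₂ = P₁ − ½ρ(v₂² − v₁²) = 379000 − ½·800·(10.6² − 2.89²) = 379000 − 41300 = 338000 Pa.

P₂ ≈ 338000 Pa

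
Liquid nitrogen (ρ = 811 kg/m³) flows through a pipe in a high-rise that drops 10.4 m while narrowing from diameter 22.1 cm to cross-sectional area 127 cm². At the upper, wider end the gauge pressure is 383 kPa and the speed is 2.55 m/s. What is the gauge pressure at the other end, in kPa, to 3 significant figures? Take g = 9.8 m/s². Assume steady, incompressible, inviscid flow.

P₂ = 444 kPa

The volume flow rate is constant, so v₂ = (A₁/A₂)v₁ = (384/127)·2.55 = 7.70 m/s.
Energy conservation along the streamline gives P₂ = P₁ − ½ρ(v₂² − v₁²) − ρg(h₂ − h₁).
P₂ = 383000 + ½·811·(2.55² − 7.70²) − 811·9.8·(−10.4) = 383000 + (-21400) − (-82700) = 444000 Pa.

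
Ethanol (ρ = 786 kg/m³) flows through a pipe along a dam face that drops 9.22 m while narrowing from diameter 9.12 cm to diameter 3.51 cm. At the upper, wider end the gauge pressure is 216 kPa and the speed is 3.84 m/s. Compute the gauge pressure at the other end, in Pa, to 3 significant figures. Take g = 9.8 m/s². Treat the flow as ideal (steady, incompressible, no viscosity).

By continuity, v₂ = v₁·A₁/A₂ = 3.84·(65.3/9.68) = 25.9 m/s.
Applying Bernoulli between the two ends and solving for P₂: P₂ = P₁ + ½ρ(v₁² − v₂²) − ρgΔh.
P₂ = 216000 + ½·786·(3.84² − 25.9²) − 786·9.8·(−9.22) = 216000 + (-258000) − (-71000) = 28700 Pa.

P₂ ≈ 28700 Pa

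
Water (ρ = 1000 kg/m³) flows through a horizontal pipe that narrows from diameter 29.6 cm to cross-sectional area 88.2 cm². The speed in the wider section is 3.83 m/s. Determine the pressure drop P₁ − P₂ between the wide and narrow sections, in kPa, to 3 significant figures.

ΔP = 439 kPa

Mass conservation (A₁v₁ = A₂v₂) gives v₂ = 3.83 × 688/88.2 = 29.9 m/s.
With no height change, Bernoulli's equation is P₁ + ½ρv₁² = P₂ + ½ρv₂².
P₁ − P₂ = ½·1000·(29.9² − 3.83²) = ½·1000·878 = 439000 Pa.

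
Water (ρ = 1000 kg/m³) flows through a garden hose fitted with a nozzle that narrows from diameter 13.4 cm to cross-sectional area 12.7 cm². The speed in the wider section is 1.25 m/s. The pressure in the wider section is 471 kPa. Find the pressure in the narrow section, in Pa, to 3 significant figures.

P₂ = 375000 Pa

By continuity, v₂ = v₁·A₁/A₂ = 1.25·(141/12.7) = 13.9 m/s.
Along the horizontal streamline, P + ½ρv² is constant.
P₂ = P₁ − ½ρ(v₂² − v₁²) = 471000 − ½·1000·(13.9² − 1.25²) = 471000 − 95600 = 375000 Pa.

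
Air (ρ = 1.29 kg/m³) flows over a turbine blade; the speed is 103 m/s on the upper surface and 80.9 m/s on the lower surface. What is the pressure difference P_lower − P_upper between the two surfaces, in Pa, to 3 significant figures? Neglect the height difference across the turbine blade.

ΔP ≈ 2620 Pa

The pressure is lower where the speed is higher: ΔP = ½ρ(v_up² − v_low²).
ΔP = ½·1.29·(103² − 80.9²) = 2620 Pa.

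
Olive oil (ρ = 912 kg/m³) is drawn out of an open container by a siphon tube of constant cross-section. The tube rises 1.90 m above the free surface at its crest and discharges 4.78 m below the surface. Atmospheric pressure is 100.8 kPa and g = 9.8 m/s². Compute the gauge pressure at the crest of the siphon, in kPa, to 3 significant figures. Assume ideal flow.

The outlet speed comes from Torricelli: v = √(2g·4.78) = 9.68 m/s.
The bore is uniform, so the speed at the crest is the same v. Bernoulli surface→crest: P_atm = P_top + ½ρv² + ρg·h_top.
P_top = 100800 − ½·912·9.68² − 912·9.8·1.90 = 41100 Pa. So P_gauge = P_top − P_atm = -59700 Pa.

P_gauge = -59.7 kPa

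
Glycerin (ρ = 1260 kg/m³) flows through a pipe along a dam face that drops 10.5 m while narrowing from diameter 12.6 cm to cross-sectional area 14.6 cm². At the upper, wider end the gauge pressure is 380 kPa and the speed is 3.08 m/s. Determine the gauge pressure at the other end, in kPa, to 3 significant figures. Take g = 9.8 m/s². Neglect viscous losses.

Mass conservation (A₁v₁ = A₂v₂) gives v₂ = 3.08 × 125/14.6 = 26.3 m/s.
Energy conservation along the streamline gives P₂ = P₁ − ½ρ(v₂² − v₁²) − ρg(h₂ − h₁).
P₂ = 380000 + ½·1260·(3.08² − 26.3²) − 1260·9.8·(−10.5) = 380000 + (-430000) − (-130000) = 79700 Pa.

79.7 kPa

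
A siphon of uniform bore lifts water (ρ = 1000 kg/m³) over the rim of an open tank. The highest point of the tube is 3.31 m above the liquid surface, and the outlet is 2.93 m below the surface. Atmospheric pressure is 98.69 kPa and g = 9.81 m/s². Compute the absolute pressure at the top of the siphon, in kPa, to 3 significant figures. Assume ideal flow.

The outlet speed comes from Torricelli: v = √(2g·2.93) = 7.58 m/s.
The bore is uniform, so the speed at the crest is the same v. Bernoulli surface→crest: P_atm = P_top + ½ρv² + ρg·h_top.
P_top = 98690 − ½·1000·7.58² − 1000·9.81·3.31 = 37500 Pa.

P_top ≈ 37.5 kPa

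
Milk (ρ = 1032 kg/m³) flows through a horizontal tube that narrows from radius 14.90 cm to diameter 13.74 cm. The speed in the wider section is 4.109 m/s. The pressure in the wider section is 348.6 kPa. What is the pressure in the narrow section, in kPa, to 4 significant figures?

P₂ = 164.5 kPa

Continuity gives A₁v₁ = A₂v₂, so v₂ = (697.5 cm²)/(148.3 cm²) × 4.109 m/s = 19.33 m/s.
Bernoulli (h₁ = h₂): P₁ − P₂ = ½ρ(v₂² − v₁²).
P₂ = P₁ − ½ρ(v₂² − v₁²) = 348600 − ½·1032·(19.33² − 4.109²) = 348600 − 184100 = 164500 Pa.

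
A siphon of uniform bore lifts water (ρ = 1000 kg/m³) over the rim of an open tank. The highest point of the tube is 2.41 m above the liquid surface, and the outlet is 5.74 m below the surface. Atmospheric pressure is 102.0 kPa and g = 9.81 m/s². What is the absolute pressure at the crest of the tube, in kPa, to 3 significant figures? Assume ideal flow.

P_top ≈ 22.0 kPa

The outlet speed comes from Torricelli: v = √(2g·5.74) = 10.6 m/s.
The bore is uniform, so the speed at the crest is the same v. Bernoulli surface→crest: P_atm = P_top + ½ρv² + ρg·h_top.
P_top = 102000 − ½·1000·10.6² − 1000·9.81·2.41 = 22000 Pa.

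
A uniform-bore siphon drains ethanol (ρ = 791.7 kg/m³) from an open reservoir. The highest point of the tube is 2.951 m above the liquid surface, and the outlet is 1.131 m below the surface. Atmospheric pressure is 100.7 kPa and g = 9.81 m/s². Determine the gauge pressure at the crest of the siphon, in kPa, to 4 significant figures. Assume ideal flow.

P_gauge ≈ -31.70 kPa

From the surface to the outlet (both open to atmosphere, surface at rest): v = √(2g·h_out) = √(2·9.81·1.131) = 4.711 m/s.
The bore is uniform, so the speed at the crest is the same v. Bernoulli surface→crest: P_atm = P_top + ½ρv² + ρg·h_top.
P_top = 100700 − ½·791.7·4.711² − 791.7·9.81·2.951 = 69000 Pa. So P_gauge = P_top − P_atm = -31700 Pa.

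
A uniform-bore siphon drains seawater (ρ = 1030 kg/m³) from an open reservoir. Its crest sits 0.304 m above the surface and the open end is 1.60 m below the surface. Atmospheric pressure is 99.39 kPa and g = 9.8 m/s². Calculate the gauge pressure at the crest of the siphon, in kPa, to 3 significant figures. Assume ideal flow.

-19.2 kPa

Bernoulli surface→outlet gives ½v² = g·h_out, so v = √(2·9.8·1.60) = 5.60 m/s.
The bore is uniform, so the speed at the crest is the same v. Bernoulli surface→crest: P_atm = P_top + ½ρv² + ρg·h_top.
P_top = 99390 − ½·1030·5.60² − 1030·9.8·0.304 = 80200 Pa. So P_gauge = P_top − P_atm = -19200 Pa.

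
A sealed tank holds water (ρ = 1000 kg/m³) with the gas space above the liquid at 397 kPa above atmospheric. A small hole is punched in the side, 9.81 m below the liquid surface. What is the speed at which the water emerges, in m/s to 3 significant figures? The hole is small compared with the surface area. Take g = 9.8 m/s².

Take point 1 at the surface (v₁ ≈ 0) and point 2 at the hole (at atmospheric pressure). Bernoulli: P₁ + ρg h = P_atm + ½ρv₂².
With P₁ − P_atm = 397000 Pa, v₂ = √(2gh + 2ΔP/ρ) = √(2·9.8·9.81 + 2·397000/1000) = 31.4 m/s.

31.4 m/s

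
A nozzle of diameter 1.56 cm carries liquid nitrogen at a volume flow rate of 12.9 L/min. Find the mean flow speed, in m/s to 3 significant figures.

Q = 12.9 L/min = 0.000215 m³/s.
v = Q/A = 0.000215 / 0.000191 = 1.12 m/s.

v ≈ 1.12 m/s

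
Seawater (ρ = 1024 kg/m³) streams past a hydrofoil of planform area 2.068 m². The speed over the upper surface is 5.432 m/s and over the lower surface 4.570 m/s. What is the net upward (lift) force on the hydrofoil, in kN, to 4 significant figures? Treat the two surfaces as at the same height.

The faster flow above has the lower pressure; Bernoulli (same height) gives ΔP = ½ρ(v_up² − v_low²).
ΔP = ½·1024·(5.432² − 4.570²) = 4414 Pa.
Lift = ΔP · A = 4414 × 2.068 = 9129 N.

F ≈ 9.129 kN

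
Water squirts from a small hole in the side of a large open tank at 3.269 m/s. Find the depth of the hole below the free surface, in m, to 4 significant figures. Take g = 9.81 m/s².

For a small hole in a large open tank, ½v² = gh, giving h = v²/(2g).
h = 3.269²/(2·9.81) = 10.69/19.62 = 0.5447 m.

h ≈ 0.5447 m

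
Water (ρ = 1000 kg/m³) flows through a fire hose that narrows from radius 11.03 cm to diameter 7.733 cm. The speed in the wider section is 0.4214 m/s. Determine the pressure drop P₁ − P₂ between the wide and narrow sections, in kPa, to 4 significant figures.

The volume flow rate is constant, so v₂ = (A₁/A₂)v₁ = (382.2/46.97)·0.4214 = 3.429 m/s.
The pipe is horizontal, so Bernoulli reduces to P₁ + ½ρv₁² = P₂ + ½ρv₂².
P₁ − P₂ = ½·1000·(3.429² − 0.4214²) = ½·1000·11.58 = 5791 Pa.

ΔP ≈ 5.791 kPa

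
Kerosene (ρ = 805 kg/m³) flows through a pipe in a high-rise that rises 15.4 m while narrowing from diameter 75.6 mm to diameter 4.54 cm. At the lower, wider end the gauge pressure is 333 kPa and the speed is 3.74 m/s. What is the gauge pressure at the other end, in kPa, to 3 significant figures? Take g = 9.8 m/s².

The volume flow rate is constant, so v₂ = (A₁/A₂)v₁ = (44.9/16.2)·3.74 = 10.4 m/s.
Energy conservation along the streamline gives P₂ = P₁ − ½ρ(v₂² − v₁²) − ρg(h₂ − h₁).
P₂ = 333000 + ½·805·(3.74² − 10.4²) − 805·9.8·(+15.4) = 333000 + (-37700) − (121000) = 174000 Pa.

174 kPa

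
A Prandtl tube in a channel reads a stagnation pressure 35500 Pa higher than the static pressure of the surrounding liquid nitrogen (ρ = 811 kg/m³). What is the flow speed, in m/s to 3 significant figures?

The dynamic pressure equals the rise in static pressure at the stagnation point: ΔP = ½ρv².
v = √(2ΔP/ρ) = √(2·35500/811) = 9.36 m/s.

v ≈ 9.36 m/s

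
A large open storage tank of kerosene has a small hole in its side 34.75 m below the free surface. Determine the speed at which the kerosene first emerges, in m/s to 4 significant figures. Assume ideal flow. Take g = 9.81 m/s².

With the surface at rest and both surface and jet at atmospheric pressure, Bernoulli gives ρg h = ½ρv², so v = √(2gh) = √(2·9.81·34.75) = 26.11 m/s.

v ≈ 26.11 m/s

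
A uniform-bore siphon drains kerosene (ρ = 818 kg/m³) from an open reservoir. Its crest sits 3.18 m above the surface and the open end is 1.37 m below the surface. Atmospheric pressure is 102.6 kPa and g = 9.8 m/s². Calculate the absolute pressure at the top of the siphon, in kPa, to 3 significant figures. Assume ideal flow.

66.1 kPa

The outlet speed comes from Torricelli: v = √(2g·1.37) = 5.18 m/s.
With constant cross-section the crest speed equals v; applying Bernoulli from the surface up to the crest, P_top = P_atm − ½ρv² − ρg·h_top.
P_top = 102600 − ½·818·5.18² − 818·9.8·3.18 = 66100 Pa.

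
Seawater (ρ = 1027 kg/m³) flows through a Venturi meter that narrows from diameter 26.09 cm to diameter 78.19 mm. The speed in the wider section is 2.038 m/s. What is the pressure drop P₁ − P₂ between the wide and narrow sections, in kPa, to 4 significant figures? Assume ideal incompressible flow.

ΔP ≈ 262.3 kPa

By continuity, v₂ = v₁·A₁/A₂ = 2.038·(534.6/48.02) = 22.69 m/s.
Along the horizontal streamline, P + ½ρv² is constant.
P₁ − P₂ = ½·1027·(22.69² − 2.038²) = ½·1027·510.7 = 262300 Pa.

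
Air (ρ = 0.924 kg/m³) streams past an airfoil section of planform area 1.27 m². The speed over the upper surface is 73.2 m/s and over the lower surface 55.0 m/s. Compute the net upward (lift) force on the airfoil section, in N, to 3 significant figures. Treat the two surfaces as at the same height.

The faster flow above has the lower pressure; Bernoulli (same height) gives ΔP = ½ρ(v_up² − v_low²).
ΔP = ½·0.924·(73.2² − 55.0²) = 1080 Pa.
Lift = ΔP · A = 1080 × 1.27 = 1370 N.

1370 N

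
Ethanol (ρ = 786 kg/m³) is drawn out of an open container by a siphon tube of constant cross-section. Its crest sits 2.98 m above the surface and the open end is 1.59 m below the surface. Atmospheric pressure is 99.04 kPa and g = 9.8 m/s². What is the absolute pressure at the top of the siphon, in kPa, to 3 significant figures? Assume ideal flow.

P_top = 63.8 kPa

From the surface to the outlet (both open to atmosphere, surface at rest): v = √(2g·h_out) = √(2·9.8·1.59) = 5.58 m/s.
The bore is uniform, so the speed at the crest is the same v. Bernoulli surface→crest: P_atm = P_top + ½ρv² + ρg·h_top.
P_top = 99040 − ½·786·5.58² − 786·9.8·2.98 = 63800 Pa.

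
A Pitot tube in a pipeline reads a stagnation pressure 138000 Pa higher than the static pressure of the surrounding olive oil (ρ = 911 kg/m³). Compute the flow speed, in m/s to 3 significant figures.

At the stagnation point the flow is brought to rest, so Bernoulli gives P_stag − P_static = ½ρv².
v = √(2ΔP/ρ) = √(2·138000/911) = 17.4 m/s.

17.4 m/s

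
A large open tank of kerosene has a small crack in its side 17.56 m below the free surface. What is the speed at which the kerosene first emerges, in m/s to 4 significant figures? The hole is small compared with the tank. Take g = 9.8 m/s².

Bernoulli from surface to hole (P equal, v_surface ≈ 0): v = √(2gh) = √(2×9.8×17.56) = 18.55 m/s.

18.55 m/s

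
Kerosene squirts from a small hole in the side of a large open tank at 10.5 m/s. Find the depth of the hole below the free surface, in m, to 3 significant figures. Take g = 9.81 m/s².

Inverting v = √(2gh) gives h = v² / 2g.
h = 10.5²/(2·9.81) = 110/19.62 = 5.62 m.

5.62 m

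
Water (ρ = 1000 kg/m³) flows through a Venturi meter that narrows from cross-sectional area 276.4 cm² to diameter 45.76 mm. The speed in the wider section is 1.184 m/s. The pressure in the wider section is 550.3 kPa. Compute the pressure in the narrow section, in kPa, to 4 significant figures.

The volume flow rate is constant, so v₂ = (A₁/A₂)v₁ = (276.4/16.45)·1.184 = 19.90 m/s.
Bernoulli (h₁ = h₂): P₁ − P₂ = ½ρ(v₂² − v₁²).
P₂ = P₁ − ½ρ(v₂² − v₁²) = 550300 − ½·1000·(19.90² − 1.184²) = 550300 − 197300 = 353000 Pa.

P₂ = 353.0 kPa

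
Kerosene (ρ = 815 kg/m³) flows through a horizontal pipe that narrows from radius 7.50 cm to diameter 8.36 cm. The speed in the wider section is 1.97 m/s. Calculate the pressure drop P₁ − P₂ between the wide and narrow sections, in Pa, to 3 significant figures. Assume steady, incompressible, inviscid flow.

ΔP = 14800 Pa

The volume flow rate is constant, so v₂ = (A₁/A₂)v₁ = (177/54.9)·1.97 = 6.34 m/s.
Along the horizontal streamline, P + ½ρv² is constant.
P₁ − P₂ = ½·815·(6.34² − 1.97²) = ½·815·36.3 = 14800 Pa.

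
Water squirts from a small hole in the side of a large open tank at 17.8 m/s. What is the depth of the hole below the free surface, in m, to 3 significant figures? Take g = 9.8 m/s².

Torricelli: v = √(2gh), so h = v²/(2g).
h = 17.8²/(2·9.8) = 317/19.60 = 16.2 m.

16.2 m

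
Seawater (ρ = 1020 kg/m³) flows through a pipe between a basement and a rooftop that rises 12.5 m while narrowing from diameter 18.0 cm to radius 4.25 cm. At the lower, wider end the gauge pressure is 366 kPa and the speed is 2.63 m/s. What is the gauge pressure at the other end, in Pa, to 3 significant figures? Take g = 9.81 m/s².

174000 Pa

By continuity, v₂ = v₁·A₁/A₂ = 2.63·(254/56.7) = 11.8 m/s.
Energy conservation along the streamline gives P₂ = P₁ − ½ρ(v₂² − v₁²) − ρg(h₂ − h₁).
P₂ = 366000 + ½·1020·(2.63² − 11.8²) − 1020·9.81·(+12.5) = 366000 + (-67400) − (125000) = 174000 Pa.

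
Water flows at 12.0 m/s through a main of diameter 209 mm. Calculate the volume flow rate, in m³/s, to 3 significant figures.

Q = A·v = 0.0343 m² × 12.0 m/s = 0.412 m³/s.

0.412 m³/s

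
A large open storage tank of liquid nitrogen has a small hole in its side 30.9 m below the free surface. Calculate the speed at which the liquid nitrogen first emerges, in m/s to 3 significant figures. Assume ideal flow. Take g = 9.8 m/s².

Torricelli's result v = √(2gh) gives v = √(2·9.8·30.9) = 24.6 m/s.

v = 24.6 m/s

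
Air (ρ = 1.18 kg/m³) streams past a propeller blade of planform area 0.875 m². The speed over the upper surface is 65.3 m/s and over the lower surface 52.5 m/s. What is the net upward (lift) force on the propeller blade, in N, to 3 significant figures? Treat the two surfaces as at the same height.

The faster flow above has the lower pressure; Bernoulli (same height) gives ΔP = ½ρ(v_up² − v_low²).
ΔP = ½·1.18·(65.3² − 52.5²) = 890 Pa.
Lift = ΔP · A = 890 × 0.875 = 778 N.

F ≈ 778 N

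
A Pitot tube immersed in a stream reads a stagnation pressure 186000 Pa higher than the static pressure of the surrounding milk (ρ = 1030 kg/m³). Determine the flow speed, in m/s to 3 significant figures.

Bernoulli between the free stream and the stagnation point: ½ρv² = P_stag − P_static.
v = √(2ΔP/ρ) = √(2·186000/1030) = 19.0 m/s.

v ≈ 19.0 m/s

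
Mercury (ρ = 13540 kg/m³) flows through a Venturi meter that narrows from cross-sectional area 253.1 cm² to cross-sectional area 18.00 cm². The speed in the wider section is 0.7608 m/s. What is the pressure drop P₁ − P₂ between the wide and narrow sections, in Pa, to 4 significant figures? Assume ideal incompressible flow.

ΔP = 770800 Pa

Continuity gives A₁v₁ = A₂v₂, so v₂ = (253.1 cm²)/(18.00 cm²) × 0.7608 m/s = 10.70 m/s.
With no height change, Bernoulli's equation is P₁ + ½ρv₁² = P₂ + ½ρv₂².
P₁ − P₂ = ½·13540·(10.70² − 0.7608²) = ½·13540·113.9 = 770800 Pa.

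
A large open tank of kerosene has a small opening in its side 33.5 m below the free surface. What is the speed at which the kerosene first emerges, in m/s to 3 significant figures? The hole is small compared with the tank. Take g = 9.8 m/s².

Torricelli's result v = √(2gh) gives v = √(2·9.8·33.5) = 25.6 m/s.

25.6 m/s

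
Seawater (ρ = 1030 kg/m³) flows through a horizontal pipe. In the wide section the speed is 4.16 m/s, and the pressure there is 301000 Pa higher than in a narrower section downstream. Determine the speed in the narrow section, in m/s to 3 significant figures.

With h₁ = h₂, rearranging Bernoulli gives v₂ = √(v₁² + 2ΔP/ρ).
v₂ = √(4.16² + 2·301000/1030) = √(17.3 + 584) = 24.5 m/s.

24.5 m/s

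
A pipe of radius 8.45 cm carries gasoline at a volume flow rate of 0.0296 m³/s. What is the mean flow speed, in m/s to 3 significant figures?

Q = 0.0296 m³/s = 0.0296 m³/s.
v = Q/A = 0.0296 / 0.0224 = 1.32 m/s.

v ≈ 1.32 m/s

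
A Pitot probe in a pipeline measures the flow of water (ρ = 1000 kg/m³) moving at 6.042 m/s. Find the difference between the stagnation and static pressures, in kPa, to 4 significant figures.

ΔP = 18.25 kPa

At the stagnation point the flow is brought to rest, so Bernoulli gives P_stag − P_static = ½ρv².
ΔP = ½·1000·6.042² = 18250 Pa.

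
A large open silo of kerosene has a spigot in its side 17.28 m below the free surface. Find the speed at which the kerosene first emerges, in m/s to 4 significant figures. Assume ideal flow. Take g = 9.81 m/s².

With the surface at rest and both surface and jet at atmospheric pressure, Bernoulli gives ρg h = ½ρv², so v = √(2gh) = √(2·9.81·17.28) = 18.41 m/s.

v = 18.41 m/s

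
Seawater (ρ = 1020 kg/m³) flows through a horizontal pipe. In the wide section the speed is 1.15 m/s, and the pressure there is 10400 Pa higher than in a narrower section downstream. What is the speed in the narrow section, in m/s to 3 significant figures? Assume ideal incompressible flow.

v₂ ≈ 4.66 m/s

With h₁ = h₂, rearranging Bernoulli gives v₂ = √(v₁² + 2ΔP/ρ).
v₂ = √(1.15² + 2·10400/1020) = √(1.32 + 20.4) = 4.66 m/s.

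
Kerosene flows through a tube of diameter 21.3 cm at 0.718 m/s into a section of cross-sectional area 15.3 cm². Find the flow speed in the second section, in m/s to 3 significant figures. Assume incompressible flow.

16.7 m/s

The volume flow rate is constant, so v₂ = (A₁/A₂)v₁ = (356/15.3)·0.718 = 16.7 m/s.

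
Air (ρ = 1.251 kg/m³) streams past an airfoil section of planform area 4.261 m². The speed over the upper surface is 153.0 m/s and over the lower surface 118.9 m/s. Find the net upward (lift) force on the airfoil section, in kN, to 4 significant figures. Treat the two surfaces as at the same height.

F = 24.71 kN

From P + ½ρv² = const at equal height, P_low − P_up = ½ρ(v_up² − v_low²).
ΔP = ½·1.251·(153.0² − 118.9²) = 5800 Pa.
Lift = ΔP · A = 5800 × 4.261 = 24710 N.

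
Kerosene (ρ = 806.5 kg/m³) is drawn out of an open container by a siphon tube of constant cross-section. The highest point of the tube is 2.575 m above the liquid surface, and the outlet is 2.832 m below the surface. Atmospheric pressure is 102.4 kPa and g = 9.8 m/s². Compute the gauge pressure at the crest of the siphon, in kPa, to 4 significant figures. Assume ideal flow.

The outlet speed comes from Torricelli: v = √(2g·2.832) = 7.450 m/s.
Continuity keeps v the same throughout the tube; from surface to crest, P_atm + 0 = P_top + ½ρv² + ρg·h_top.
P_top = 102400 − ½·806.5·7.450² − 806.5·9.8·2.575 = 59660 Pa. So P_gauge = P_top − P_atm = -42740 Pa.

P_gauge = -42.74 kPa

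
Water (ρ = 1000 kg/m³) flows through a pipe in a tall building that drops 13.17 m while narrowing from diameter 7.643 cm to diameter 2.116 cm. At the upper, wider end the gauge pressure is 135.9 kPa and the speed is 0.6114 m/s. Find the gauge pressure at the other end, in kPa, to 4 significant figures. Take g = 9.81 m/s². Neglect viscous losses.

Mass conservation (A₁v₁ = A₂v₂) gives v₂ = 0.6114 × 45.88/3.517 = 7.977 m/s.
Bernoulli: P₁ + ½ρv₁² + ρg h₁ = P₂ + ½ρv₂² + ρg h₂, so P₂ = P₁ + ½ρ(v₁² − v₂²) − ρg(h₂ − h₁).
P₂ = 135900 + ½·1000·(0.6114² − 7.977²) − 1000·9.81·(−13.17) = 135900 + (-31630) − (-129200) = 233500 Pa.

P₂ ≈ 233.5 kPa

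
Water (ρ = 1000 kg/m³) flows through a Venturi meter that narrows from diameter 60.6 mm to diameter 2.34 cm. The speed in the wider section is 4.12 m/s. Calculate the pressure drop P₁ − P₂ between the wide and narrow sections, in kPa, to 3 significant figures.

ΔP ≈ 373 kPa

By continuity, v₂ = v₁·A₁/A₂ = 4.12·(28.8/4.30) = 27.6 m/s.
The pipe is horizontal, so Bernoulli reduces to P₁ + ½ρv₁² = P₂ + ½ρv₂².
P₁ − P₂ = ½·1000·(27.6² − 4.12²) = ½·1000·747 = 373000 Pa.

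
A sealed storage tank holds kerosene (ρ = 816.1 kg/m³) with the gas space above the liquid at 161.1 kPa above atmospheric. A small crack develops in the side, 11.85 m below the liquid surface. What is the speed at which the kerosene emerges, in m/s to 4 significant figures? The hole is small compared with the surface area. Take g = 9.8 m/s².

25.04 m/s

Take point 1 at the surface (v₁ ≈ 0) and point 2 at the hole (at atmospheric pressure). Bernoulli: P₁ + ρg h = P_atm + ½ρv₂².
With P₁ − P_atm = 161100 Pa, v₂ = √(2gh + 2ΔP/ρ) = √(2·9.8·11.85 + 2·161100/816.1) = 25.04 m/s.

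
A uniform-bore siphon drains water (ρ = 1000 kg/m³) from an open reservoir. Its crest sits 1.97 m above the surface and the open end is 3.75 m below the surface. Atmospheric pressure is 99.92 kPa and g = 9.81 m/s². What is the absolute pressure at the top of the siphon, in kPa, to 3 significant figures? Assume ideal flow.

The outlet speed comes from Torricelli: v = √(2g·3.75) = 8.58 m/s.
Continuity keeps v the same throughout the tube; from surface to crest, P_atm + 0 = P_top + ½ρv² + ρg·h_top.
P_top = 99920 − ½·1000·8.58² − 1000·9.81·1.97 = 43800 Pa.

P_top ≈ 43.8 kPa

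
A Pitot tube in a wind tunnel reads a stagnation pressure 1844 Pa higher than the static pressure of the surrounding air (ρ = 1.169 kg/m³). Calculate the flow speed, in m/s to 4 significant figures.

v = 56.17 m/s

Bernoulli between the free stream and the stagnation point: ½ρv² = P_stag − P_static.
v = √(2ΔP/ρ) = √(2·1844/1.169) = 56.17 m/s.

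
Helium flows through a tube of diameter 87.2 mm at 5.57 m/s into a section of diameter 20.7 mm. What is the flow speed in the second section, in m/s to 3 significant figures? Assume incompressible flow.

The volume flow rate is constant, so v₂ = (A₁/A₂)v₁ = (59.7/3.37)·5.57 = 98.8 m/s.

v₂ ≈ 98.8 m/s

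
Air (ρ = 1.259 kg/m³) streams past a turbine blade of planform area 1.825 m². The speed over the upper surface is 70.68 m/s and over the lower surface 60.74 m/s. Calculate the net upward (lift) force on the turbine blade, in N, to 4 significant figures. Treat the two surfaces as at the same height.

F ≈ 1501 N

With equal heights on the two surfaces, Bernoulli gives P_lower − P_upper = ½ρ(v_upper² − v_lower²).
ΔP = ½·1.259·(70.68² − 60.74²) = 822.3 Pa.
Lift = ΔP · A = 822.3 × 1.825 = 1501 N.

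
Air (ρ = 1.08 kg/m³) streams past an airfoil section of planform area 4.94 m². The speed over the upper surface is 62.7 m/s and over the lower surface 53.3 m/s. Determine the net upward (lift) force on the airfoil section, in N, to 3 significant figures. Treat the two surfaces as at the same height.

The faster flow above has the lower pressure; Bernoulli (same height) gives ΔP = ½ρ(v_up² − v_low²).
ΔP = ½·1.08·(62.7² − 53.3²) = 589 Pa.
Lift = ΔP · A = 589 × 4.94 = 2910 N.

2910 N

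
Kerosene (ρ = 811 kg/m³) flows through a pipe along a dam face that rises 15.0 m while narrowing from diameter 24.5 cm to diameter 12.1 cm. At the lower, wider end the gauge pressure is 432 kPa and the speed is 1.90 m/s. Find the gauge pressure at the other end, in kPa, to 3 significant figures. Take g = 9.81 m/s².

P₂ ≈ 290 kPa

By continuity, v₂ = v₁·A₁/A₂ = 1.90·(471/115) = 7.79 m/s.
Bernoulli: P₁ + ½ρv₁² + ρg h₁ = P₂ + ½ρv₂² + ρg h₂, so P₂ = P₁ + ½ρ(v₁² − v₂²) − ρg(h₂ − h₁).
P₂ = 432000 + ½·811·(1.90² − 7.79²) − 811·9.81·(+15.0) = 432000 + (-23100) − (119000) = 290000 Pa.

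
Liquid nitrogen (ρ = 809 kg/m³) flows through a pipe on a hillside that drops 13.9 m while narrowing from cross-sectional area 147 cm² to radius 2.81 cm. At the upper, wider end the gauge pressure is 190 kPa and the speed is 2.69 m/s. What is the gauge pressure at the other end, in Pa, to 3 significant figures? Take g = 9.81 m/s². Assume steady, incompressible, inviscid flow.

200000 Pa

Continuity gives A₁v₁ = A₂v₂, so v₂ = (147 cm²)/(24.8 cm²) × 2.69 m/s = 15.9 m/s.
Energy conservation along the streamline gives P₂ = P₁ − ½ρ(v₂² − v₁²) − ρg(h₂ − h₁).
P₂ = 190000 + ½·809·(2.69² − 15.9²) − 809·9.81·(−13.9) = 190000 + (-99900) − (-110000) = 200000 Pa.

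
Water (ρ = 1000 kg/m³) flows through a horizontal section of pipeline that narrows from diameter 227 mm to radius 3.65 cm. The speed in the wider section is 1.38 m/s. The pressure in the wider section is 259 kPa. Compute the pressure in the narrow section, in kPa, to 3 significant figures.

By continuity, v₂ = v₁·A₁/A₂ = 1.38·(405/41.9) = 13.3 m/s.
With no height change, Bernoulli's equation is P₁ + ½ρv₁² = P₂ + ½ρv₂².
P₂ = P₁ − ½ρ(v₂² − v₁²) = 259000 − ½·1000·(13.3² − 1.38²) = 259000 − 88100 = 171000 Pa.

P₂ ≈ 171 kPa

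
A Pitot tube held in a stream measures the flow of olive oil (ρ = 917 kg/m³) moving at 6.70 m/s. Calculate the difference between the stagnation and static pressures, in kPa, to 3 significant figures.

At the stagnation point the flow is brought to rest, so Bernoulli gives P_stag − P_static = ½ρv².
ΔP = ½·917·6.70² = 20600 Pa.

ΔP ≈ 20.6 kPa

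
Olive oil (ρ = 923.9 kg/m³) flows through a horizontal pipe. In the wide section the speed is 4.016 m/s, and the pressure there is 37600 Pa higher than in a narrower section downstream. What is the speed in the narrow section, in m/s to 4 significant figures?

v₂ = 9.875 m/s

With h₁ = h₂, rearranging Bernoulli gives v₂ = √(v₁² + 2ΔP/ρ).
v₂ = √(4.016² + 2·37600/923.9) = √(16.13 + 81.39) = 9.875 m/s.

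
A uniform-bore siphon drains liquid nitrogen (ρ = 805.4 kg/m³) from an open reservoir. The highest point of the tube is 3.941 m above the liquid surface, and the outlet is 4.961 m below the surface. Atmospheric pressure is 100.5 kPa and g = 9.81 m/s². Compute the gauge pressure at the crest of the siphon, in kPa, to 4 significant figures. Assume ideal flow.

-70.33 kPa

Bernoulli surface→outlet gives ½v² = g·h_out, so v = √(2·9.81·4.961) = 9.866 m/s.
The bore is uniform, so the speed at the crest is the same v. Bernoulli surface→crest: P_atm = P_top + ½ρv² + ρg·h_top.
P_top = 100500 − ½·805.4·9.866² − 805.4·9.81·3.941 = 30170 Pa. So P_gauge = P_top − P_atm = -70330 Pa.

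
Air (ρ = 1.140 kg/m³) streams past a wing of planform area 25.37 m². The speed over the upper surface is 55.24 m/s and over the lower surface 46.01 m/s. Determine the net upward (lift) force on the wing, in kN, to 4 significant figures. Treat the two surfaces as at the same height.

With equal heights on the two surfaces, Bernoulli gives P_lower − P_upper = ½ρ(v_upper² − v_lower²).
ΔP = ½·1.140·(55.24² − 46.01²) = 532.7 Pa.
Lift = ΔP · A = 532.7 × 25.37 = 13510 N.

F = 13.51 kN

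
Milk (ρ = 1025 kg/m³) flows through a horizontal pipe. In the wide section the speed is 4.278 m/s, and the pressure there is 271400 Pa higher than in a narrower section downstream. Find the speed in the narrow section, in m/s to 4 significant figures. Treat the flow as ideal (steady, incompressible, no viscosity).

v₂ ≈ 23.41 m/s

Horizontal Bernoulli: P₁ + ½ρv₁² = P₂ + ½ρv₂², so v₂² = v₁² + 2(P₁ − P₂)/ρ.
v₂ = √(4.278² + 2·271400/1025) = √(18.30 + 529.6) = 23.41 m/s.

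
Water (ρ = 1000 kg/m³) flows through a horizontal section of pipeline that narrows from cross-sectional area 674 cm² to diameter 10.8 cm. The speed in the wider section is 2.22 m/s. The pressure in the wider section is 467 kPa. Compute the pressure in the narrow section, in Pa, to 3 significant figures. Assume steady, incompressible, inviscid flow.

P₂ ≈ 336000 Pa

Continuity gives A₁v₁ = A₂v₂, so v₂ = (674 cm²)/(91.6 cm²) × 2.22 m/s = 16.3 m/s.
With no height change, Bernoulli's equation is P₁ + ½ρv₁² = P₂ + ½ρv₂².
P₂ = P₁ − ½ρ(v₂² − v₁²) = 467000 − ½·1000·(16.3² − 2.22²) = 467000 − 131000 = 336000 Pa.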